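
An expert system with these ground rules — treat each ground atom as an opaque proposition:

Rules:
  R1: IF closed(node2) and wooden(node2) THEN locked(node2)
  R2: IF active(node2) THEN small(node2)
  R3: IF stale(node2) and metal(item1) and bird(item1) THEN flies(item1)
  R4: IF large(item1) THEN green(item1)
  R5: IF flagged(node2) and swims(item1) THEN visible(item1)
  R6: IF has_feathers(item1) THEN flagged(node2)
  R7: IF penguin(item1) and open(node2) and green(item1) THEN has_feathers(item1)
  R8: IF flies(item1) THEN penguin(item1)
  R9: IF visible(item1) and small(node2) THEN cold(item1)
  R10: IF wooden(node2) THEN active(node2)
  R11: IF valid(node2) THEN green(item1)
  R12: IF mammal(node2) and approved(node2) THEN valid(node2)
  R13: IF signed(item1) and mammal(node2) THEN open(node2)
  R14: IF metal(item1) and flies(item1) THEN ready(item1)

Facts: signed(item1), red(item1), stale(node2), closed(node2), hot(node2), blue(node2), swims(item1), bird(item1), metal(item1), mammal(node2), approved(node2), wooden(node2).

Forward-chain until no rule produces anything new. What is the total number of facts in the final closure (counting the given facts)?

25

Round 1 fires R1, R3, R10, R12, R13, giving locked(node2), flies(item1), active(node2), valid(node2), open(node2).
Round 2 fires R2, R8, R11, R14, giving small(node2), penguin(item1), green(item1), ready(item1).
Round 3 fires R7, giving has_feathers(item1).
Round 4 fires R6, giving flagged(node2).
Round 5 fires R5, giving visible(item1).
Round 6 fires R9, giving cold(item1).
Closure: {active(node2), approved(node2), bird(item1), blue(node2), closed(node2), cold(item1), flagged(node2), flies(item1), green(item1), has_feathers(item1), hot(node2), locked(node2), mammal(node2), metal(item1), open(node2), penguin(item1), ready(item1), red(item1), signed(item1), small(node2), stale(node2), swims(item1), valid(node2), visible(item1), wooden(node2)} — 25 facts.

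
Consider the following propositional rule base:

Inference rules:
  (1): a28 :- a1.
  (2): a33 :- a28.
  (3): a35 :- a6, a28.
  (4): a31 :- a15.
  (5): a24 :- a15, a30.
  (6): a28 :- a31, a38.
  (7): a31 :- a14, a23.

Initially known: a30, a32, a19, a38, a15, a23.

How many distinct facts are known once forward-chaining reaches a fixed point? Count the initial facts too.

Round 1: (4) [a31 :- a15.]; (5) [a24 :- a15, a30.]. Adds a31, a24.
Round 2: (6) [a28 :- a31, a38.]. Adds a28.
Round 3: (2) [a33 :- a28.]. Adds a33.
Closure: {a15, a19, a23, a24, a28, a30, a31, a32, a33, a38} — 10 facts.

10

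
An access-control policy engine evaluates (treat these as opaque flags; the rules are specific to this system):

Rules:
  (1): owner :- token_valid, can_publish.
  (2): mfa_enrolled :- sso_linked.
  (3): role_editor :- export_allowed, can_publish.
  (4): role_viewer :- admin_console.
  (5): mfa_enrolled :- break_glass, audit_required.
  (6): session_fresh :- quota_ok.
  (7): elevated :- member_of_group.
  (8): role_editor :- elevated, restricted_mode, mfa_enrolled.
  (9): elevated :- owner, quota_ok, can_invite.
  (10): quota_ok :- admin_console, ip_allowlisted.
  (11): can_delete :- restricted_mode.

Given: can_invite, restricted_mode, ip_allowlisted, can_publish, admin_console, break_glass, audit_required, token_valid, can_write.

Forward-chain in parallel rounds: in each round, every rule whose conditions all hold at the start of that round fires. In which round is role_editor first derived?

3

Round 1 fires (1), (4), (5), (10), (11), giving owner, role_viewer, mfa_enrolled, quota_ok, can_delete.
Round 2 fires (6), (9), giving session_fresh, elevated.
Round 3 fires (8), giving role_editor.
role_editor first appears in round 3.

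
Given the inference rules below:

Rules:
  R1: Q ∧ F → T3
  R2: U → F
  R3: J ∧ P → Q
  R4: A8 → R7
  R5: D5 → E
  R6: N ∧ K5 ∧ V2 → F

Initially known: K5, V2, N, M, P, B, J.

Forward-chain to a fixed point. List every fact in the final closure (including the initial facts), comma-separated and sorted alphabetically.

B, F, J, K5, M, N, P, Q, T3, V2

Round 1 — R3, R6, derive Q, F.
Round 2 — R1, derive T3.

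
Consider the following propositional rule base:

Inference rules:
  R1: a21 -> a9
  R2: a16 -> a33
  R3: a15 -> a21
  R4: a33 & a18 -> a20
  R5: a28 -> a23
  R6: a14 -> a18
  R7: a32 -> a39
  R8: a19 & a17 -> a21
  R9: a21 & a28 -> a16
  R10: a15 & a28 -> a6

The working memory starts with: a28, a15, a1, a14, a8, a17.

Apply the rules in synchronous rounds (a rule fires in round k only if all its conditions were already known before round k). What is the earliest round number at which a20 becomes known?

4

Round 1 fires R3, R5, R6, R10, giving a21, a23, a18, a6.
Round 2 fires R1, R9, giving a9, a16.
Round 3 fires R2, giving a33.
Round 4 fires R4, giving a20.
a20 first appears in round 4.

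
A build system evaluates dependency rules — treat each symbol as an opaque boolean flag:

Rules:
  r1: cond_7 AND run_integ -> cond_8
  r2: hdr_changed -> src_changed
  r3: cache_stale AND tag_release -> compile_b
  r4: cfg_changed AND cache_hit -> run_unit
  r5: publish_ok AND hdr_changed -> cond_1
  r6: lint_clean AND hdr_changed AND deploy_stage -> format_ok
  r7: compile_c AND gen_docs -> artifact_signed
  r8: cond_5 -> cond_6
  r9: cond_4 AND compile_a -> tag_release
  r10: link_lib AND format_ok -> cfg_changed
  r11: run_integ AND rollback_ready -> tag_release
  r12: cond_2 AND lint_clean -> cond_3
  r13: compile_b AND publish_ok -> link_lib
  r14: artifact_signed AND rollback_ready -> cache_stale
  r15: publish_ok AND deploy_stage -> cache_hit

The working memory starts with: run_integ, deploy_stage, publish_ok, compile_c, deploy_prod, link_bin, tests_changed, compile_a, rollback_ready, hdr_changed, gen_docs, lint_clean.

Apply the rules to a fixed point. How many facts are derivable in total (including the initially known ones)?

Round 1 fires r2, r5, r6, r7, r11, r15, giving src_changed, cond_1, format_ok, artifact_signed, tag_release, cache_hit.
Round 2 fires r14, giving cache_stale.
Round 3 fires r3, giving compile_b.
Round 4 fires r13, giving link_lib.
Round 5 fires r10, giving cfg_changed.
Round 6 fires r4, giving run_unit.
Closure: {artifact_signed, cache_hit, cache_stale, cfg_changed, compile_a, compile_b, compile_c, cond_1, deploy_prod, deploy_stage, format_ok, gen_docs, hdr_changed, link_bin, link_lib, lint_clean, publish_ok, rollback_ready, run_integ, run_unit, src_changed, tag_release, tests_changed} — 23 facts.

23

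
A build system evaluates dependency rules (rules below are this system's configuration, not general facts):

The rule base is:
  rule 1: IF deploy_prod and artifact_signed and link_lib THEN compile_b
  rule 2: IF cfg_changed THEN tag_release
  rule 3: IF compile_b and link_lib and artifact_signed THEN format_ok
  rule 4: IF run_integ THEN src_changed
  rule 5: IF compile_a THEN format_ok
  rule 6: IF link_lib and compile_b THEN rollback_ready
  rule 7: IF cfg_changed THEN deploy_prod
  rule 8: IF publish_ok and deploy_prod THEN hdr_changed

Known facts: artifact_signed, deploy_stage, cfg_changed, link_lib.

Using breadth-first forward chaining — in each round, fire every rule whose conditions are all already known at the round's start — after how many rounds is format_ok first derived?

[1] rule 2 [IF cfg_changed THEN tag_release]; rule 7 [IF cfg_changed THEN deploy_prod]. ⇒ new: tag_release, deploy_prod.
[2] rule 1 [IF deploy_prod and artifact_signed and link_lib THEN compile_b]. ⇒ new: compile_b.
[3] rule 3 [IF compile_b and link_lib and artifact_signed THEN format_ok]; rule 6 [IF link_lib and compile_b THEN rollback_ready]. ⇒ new: format_ok, rollback_ready.
format_ok first appears in round 3.

3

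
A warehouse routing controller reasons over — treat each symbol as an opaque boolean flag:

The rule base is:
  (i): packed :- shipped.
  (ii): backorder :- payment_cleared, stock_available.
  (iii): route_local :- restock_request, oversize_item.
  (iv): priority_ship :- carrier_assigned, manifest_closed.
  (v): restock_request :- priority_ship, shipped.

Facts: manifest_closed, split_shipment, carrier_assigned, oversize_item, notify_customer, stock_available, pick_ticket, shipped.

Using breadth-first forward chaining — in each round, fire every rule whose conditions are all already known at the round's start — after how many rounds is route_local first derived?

3

Round 1 fires (i), (iv), giving packed, priority_ship.
Round 2 fires (v), giving restock_request.
Round 3 fires (iii), giving route_local.
route_local first appears in round 3.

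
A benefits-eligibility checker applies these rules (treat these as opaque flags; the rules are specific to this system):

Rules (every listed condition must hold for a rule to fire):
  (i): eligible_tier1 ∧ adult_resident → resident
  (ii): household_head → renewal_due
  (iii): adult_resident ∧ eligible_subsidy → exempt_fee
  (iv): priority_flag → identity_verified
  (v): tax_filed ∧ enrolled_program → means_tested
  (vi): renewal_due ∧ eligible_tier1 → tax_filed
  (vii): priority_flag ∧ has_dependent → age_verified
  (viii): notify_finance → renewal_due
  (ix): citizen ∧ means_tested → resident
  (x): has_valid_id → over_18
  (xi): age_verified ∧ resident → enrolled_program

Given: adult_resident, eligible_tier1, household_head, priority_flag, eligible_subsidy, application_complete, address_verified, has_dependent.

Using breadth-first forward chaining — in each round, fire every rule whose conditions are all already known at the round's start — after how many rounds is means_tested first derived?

3

[1] (i) [eligible_tier1 ∧ adult_resident → resident]; (ii) [household_head → renewal_due]; (iii) [adult_resident ∧ eligible_subsidy → exempt_fee]; (iv) [priority_flag → identity_verified]; (vii) [priority_flag ∧ has_dependent → age_verified]. ⇒ new: resident, renewal_due, exempt_fee, identity_verified, age_verified.
[2] (vi) [renewal_due ∧ eligible_tier1 → tax_filed]; (xi) [age_verified ∧ resident → enrolled_program]. ⇒ new: tax_filed, enrolled_program.
[3] (v) [tax_filed ∧ enrolled_program → means_tested]. ⇒ new: means_tested.
means_tested first appears in round 3.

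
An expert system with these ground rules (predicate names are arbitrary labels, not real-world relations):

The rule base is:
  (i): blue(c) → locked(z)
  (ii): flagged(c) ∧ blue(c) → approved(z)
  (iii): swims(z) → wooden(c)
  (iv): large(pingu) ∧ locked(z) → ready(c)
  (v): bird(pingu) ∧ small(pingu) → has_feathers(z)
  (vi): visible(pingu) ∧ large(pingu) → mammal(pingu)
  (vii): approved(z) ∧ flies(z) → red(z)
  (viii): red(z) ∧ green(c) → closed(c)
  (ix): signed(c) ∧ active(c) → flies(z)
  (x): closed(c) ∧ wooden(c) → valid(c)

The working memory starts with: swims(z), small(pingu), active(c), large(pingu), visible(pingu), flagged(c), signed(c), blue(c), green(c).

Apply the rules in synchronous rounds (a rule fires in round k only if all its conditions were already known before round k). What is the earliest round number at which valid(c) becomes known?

[1] (i) [blue(c) → locked(z)]; (ii) [flagged(c) ∧ blue(c) → approved(z)]; (iii) [swims(z) → wooden(c)]; (vi) [visible(pingu) ∧ large(pingu) → mammal(pingu)]; (ix) [signed(c) ∧ active(c) → flies(z)]. ⇒ new: locked(z), approved(z), wooden(c), mammal(pingu), flies(z).
[2] (iv) [large(pingu) ∧ locked(z) → ready(c)]; (vii) [approved(z) ∧ flies(z) → red(z)]. ⇒ new: ready(c), red(z).
[3] (viii) [red(z) ∧ green(c) → closed(c)]. ⇒ new: closed(c).
[4] (x) [closed(c) ∧ wooden(c) → valid(c)]. ⇒ new: valid(c).
valid(c) first appears in round 4.

4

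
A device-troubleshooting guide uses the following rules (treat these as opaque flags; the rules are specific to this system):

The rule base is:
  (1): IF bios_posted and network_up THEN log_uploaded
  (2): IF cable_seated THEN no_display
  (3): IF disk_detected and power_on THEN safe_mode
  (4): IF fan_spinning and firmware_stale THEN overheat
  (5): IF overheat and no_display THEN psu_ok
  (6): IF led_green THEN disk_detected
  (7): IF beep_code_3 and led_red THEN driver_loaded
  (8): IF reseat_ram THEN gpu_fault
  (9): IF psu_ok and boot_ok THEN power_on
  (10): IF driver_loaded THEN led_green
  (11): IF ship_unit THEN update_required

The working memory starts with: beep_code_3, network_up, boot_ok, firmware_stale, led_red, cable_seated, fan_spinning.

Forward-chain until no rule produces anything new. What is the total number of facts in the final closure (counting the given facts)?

Round 1: (2) [IF cable_seated THEN no_display]; (4) [IF fan_spinning and firmware_stale THEN overheat]; (7) [IF beep_code_3 and led_red THEN driver_loaded]. New: no_display, overheat, driver_loaded.
Round 2: (5) [IF overheat and no_display THEN psu_ok]; (10) [IF driver_loaded THEN led_green]. New: psu_ok, led_green.
Round 3: (6) [IF led_green THEN disk_detected]; (9) [IF psu_ok and boot_ok THEN power_on]. New: disk_detected, power_on.
Round 4: (3) [IF disk_detected and power_on THEN safe_mode]. New: safe_mode.
Closure: {beep_code_3, boot_ok, cable_seated, disk_detected, driver_loaded, fan_spinning, firmware_stale, led_green, led_red, network_up, no_display, overheat, power_on, psu_ok, safe_mode} — 15 facts.

15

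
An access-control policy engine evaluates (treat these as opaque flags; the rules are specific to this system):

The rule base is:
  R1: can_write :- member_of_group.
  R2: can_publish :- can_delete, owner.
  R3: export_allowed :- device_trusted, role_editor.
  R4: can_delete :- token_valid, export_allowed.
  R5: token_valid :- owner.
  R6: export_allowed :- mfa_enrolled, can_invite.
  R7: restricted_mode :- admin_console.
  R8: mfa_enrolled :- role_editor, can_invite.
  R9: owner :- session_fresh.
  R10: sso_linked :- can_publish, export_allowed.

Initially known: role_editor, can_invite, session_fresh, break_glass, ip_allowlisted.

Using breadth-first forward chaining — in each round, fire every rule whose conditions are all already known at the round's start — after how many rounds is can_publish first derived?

Round 1 — R8, R9, derive mfa_enrolled, owner.
Round 2 — R5, R6, derive token_valid, export_allowed.
Round 3 — R4, derive can_delete.
Round 4 — R2, derive can_publish.
can_publish first appears in round 4.

4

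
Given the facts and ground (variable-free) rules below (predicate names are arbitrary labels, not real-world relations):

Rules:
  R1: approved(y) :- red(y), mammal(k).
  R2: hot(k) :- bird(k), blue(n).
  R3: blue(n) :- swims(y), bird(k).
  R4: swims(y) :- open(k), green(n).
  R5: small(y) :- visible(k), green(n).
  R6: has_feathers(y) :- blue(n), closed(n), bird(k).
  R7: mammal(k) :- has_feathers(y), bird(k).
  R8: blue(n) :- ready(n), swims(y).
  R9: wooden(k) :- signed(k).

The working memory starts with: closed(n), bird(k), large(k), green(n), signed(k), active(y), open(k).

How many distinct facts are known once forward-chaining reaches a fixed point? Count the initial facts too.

Round 1 fires R4, R9, giving swims(y), wooden(k).
Round 2 fires R3, giving blue(n).
Round 3 fires R2, R6, giving hot(k), has_feathers(y).
Round 4 fires R7, giving mammal(k).
Closure: {active(y), bird(k), blue(n), closed(n), green(n), has_feathers(y), hot(k), large(k), mammal(k), open(k), signed(k), swims(y), wooden(k)} — 13 facts.

13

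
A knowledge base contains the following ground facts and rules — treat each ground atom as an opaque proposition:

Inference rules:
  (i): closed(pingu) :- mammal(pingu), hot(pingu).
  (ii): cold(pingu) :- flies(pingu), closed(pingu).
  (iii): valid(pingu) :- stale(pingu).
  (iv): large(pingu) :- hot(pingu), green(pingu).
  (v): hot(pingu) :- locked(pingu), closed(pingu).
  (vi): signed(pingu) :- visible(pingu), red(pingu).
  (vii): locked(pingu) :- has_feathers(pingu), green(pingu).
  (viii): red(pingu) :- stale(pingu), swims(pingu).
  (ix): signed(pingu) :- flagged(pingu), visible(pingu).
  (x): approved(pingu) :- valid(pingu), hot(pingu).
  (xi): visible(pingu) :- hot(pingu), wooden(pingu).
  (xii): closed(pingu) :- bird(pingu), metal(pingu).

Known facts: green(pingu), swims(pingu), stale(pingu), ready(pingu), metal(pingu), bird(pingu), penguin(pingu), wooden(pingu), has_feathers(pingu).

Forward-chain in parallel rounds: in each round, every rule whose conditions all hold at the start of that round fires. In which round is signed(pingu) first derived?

4

Round 1: (iii) [valid(pingu) :- stale(pingu).]; (vii) [locked(pingu) :- has_feathers(pingu), green(pingu).]; (viii) [red(pingu) :- stale(pingu), swims(pingu).]; (xii) [closed(pingu) :- bird(pingu), metal(pingu).]. Adds valid(pingu), locked(pingu), red(pingu), closed(pingu).
Round 2: (v) [hot(pingu) :- locked(pingu), closed(pingu).]. Adds hot(pingu).
Round 3: (iv) [large(pingu) :- hot(pingu), green(pingu).]; (x) [approved(pingu) :- valid(pingu), hot(pingu).]; (xi) [visible(pingu) :- hot(pingu), wooden(pingu).]. Adds large(pingu), approved(pingu), visible(pingu).
Round 4: (vi) [signed(pingu) :- visible(pingu), red(pingu).]. Adds signed(pingu).
signed(pingu) first appears in round 4.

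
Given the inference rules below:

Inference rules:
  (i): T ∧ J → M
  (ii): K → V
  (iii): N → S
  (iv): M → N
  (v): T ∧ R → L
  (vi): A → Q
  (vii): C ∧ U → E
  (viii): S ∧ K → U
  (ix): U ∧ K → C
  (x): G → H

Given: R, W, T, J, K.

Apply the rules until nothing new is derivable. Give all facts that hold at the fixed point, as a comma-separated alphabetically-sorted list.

Round 1: (i) [T ∧ J → M]; (ii) [K → V]; (v) [T ∧ R → L]. New: M, V, L.
Round 2: (iv) [M → N]. New: N.
Round 3: (iii) [N → S]. New: S.
Round 4: (viii) [S ∧ K → U]. New: U.
Round 5: (ix) [U ∧ K → C]. New: C.
Round 6: (vii) [C ∧ U → E]. New: E.

C, E, J, K, L, M, N, R, S, T, U, V, W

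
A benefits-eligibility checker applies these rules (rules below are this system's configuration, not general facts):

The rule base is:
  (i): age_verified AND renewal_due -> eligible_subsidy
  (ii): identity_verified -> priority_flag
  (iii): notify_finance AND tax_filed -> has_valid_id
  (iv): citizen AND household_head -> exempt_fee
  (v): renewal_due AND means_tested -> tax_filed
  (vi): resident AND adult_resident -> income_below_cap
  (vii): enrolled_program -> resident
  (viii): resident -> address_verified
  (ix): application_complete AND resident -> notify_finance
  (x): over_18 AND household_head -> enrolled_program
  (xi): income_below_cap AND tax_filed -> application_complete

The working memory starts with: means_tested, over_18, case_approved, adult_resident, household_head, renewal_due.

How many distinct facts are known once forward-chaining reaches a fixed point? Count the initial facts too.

14

Round 1: (v) [renewal_due AND means_tested -> tax_filed]; (x) [over_18 AND household_head -> enrolled_program]. Adds tax_filed, enrolled_program.
Round 2: (vii) [enrolled_program -> resident]. Adds resident.
Round 3: (vi) [resident AND adult_resident -> income_below_cap]; (viii) [resident -> address_verified]. Adds income_below_cap, address_verified.
Round 4: (xi) [income_below_cap AND tax_filed -> application_complete]. Adds application_complete.
Round 5: (ix) [application_complete AND resident -> notify_finance]. Adds notify_finance.
Round 6: (iii) [notify_finance AND tax_filed -> has_valid_id]. Adds has_valid_id.
Closure: {address_verified, adult_resident, application_complete, case_approved, enrolled_program, has_valid_id, household_head, income_below_cap, means_tested, notify_finance, over_18, renewal_due, resident, tax_filed} — 14 facts.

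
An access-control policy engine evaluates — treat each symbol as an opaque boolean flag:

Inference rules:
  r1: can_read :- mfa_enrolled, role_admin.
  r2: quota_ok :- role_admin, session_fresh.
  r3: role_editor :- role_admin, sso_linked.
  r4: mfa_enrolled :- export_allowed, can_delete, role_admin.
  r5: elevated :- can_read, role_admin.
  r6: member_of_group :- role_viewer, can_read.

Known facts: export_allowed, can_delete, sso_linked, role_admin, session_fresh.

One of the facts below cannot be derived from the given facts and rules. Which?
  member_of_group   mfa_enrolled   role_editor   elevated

member_of_group

[1] r2 [quota_ok :- role_admin, session_fresh.]; r3 [role_editor :- role_admin, sso_linked.]; r4 [mfa_enrolled :- export_allowed, can_delete, role_admin.]. ⇒ new: quota_ok, role_editor, mfa_enrolled.
[2] r1 [can_read :- mfa_enrolled, role_admin.]. ⇒ new: can_read.
[3] r5 [elevated :- can_read, role_admin.]. ⇒ new: elevated.
Derived: role_editor (round 1), mfa_enrolled (round 1), elevated (round 3). member_of_group never appears in any round.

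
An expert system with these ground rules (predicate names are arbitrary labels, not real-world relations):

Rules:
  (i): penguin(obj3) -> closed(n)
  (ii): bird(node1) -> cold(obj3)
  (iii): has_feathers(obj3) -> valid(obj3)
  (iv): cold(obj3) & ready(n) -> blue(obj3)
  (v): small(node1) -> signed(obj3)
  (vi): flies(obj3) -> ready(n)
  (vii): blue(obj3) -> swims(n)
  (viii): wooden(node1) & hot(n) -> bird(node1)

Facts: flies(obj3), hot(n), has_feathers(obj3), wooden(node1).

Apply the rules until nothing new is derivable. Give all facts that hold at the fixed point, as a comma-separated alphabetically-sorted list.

bird(node1), blue(obj3), cold(obj3), flies(obj3), has_feathers(obj3), hot(n), ready(n), swims(n), valid(obj3), wooden(node1)

Round 1 fires (iii), (vi), (viii), giving valid(obj3), ready(n), bird(node1).
Round 2 fires (ii), giving cold(obj3).
Round 3 fires (iv), giving blue(obj3).
Round 4 fires (vii), giving swims(n).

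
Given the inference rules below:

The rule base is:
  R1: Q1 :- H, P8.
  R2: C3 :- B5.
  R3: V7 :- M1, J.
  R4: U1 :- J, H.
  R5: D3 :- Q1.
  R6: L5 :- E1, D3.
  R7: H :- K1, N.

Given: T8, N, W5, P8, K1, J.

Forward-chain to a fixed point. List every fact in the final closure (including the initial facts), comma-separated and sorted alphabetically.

Round 1: R7 [H :- K1, N.]. New: H.
Round 2: R1 [Q1 :- H, P8.]; R4 [U1 :- J, H.]. New: Q1, U1.
Round 3: R5 [D3 :- Q1.]. New: D3.

D3, H, J, K1, N, P8, Q1, T8, U1, W5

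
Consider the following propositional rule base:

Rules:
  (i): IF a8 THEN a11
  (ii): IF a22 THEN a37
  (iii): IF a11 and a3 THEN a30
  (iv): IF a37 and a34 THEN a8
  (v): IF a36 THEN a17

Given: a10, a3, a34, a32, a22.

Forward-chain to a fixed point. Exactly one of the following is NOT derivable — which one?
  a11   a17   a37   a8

Round 1 — (ii), derive a37.
Round 2 — (iv), derive a8.
Round 3 — (i), derive a11.
Round 4 — (iii), derive a30.
Derived: a37 (round 1), a11 (round 3), a8 (round 2). a17 never appears in any round.

a17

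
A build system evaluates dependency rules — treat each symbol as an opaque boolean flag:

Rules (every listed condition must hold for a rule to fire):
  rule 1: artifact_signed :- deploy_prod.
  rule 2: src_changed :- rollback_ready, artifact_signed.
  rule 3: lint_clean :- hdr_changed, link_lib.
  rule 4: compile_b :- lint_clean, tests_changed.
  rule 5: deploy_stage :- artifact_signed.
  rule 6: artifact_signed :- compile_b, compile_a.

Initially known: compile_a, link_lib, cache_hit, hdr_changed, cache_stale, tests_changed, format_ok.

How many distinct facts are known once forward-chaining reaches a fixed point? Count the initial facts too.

[1] rule 3 [lint_clean :- hdr_changed, link_lib.]. ⇒ new: lint_clean.
[2] rule 4 [compile_b :- lint_clean, tests_changed.]. ⇒ new: compile_b.
[3] rule 6 [artifact_signed :- compile_b, compile_a.]. ⇒ new: artifact_signed.
[4] rule 5 [deploy_stage :- artifact_signed.]. ⇒ new: deploy_stage.
Closure: {artifact_signed, cache_hit, cache_stale, compile_a, compile_b, deploy_stage, format_ok, hdr_changed, link_lib, lint_clean, tests_changed} — 11 facts.

11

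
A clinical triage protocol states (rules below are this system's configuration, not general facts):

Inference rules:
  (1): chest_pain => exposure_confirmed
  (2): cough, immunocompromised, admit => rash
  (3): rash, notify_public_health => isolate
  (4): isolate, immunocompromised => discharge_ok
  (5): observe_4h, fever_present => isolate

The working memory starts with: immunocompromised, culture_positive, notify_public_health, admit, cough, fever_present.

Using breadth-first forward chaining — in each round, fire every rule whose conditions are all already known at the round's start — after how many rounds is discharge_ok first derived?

3

Round 1 — (2), derive rash.
Round 2 — (3), derive isolate.
Round 3 — (4), derive discharge_ok.
discharge_ok first appears in round 3.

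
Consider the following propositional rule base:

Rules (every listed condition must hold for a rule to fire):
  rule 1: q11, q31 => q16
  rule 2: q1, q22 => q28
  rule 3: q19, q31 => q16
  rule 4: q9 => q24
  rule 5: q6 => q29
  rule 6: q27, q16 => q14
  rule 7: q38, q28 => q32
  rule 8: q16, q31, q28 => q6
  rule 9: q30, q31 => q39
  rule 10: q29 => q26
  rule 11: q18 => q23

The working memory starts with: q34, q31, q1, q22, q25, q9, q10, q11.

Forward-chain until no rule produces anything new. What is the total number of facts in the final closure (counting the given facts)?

Round 1 fires rule 1, rule 2, rule 4, giving q16, q28, q24.
Round 2 fires rule 8, giving q6.
Round 3 fires rule 5, giving q29.
Round 4 fires rule 10, giving q26.
Closure: {q1, q10, q11, q16, q22, q24, q25, q26, q28, q29, q31, q34, q6, q9} — 14 facts.

14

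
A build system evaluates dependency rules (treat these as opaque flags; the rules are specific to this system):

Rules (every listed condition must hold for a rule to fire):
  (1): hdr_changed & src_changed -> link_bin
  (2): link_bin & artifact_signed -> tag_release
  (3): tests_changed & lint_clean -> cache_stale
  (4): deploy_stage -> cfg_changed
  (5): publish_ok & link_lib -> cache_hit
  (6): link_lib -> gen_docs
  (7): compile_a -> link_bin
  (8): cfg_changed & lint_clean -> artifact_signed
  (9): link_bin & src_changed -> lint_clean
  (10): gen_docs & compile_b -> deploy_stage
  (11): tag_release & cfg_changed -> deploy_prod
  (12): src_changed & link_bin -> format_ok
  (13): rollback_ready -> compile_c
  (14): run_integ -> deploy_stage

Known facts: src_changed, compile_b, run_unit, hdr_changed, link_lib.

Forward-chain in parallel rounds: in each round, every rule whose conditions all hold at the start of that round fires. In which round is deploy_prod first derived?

Round 1: (1) [hdr_changed & src_changed -> link_bin]; (6) [link_lib -> gen_docs]. New: link_bin, gen_docs.
Round 2: (9) [link_bin & src_changed -> lint_clean]; (10) [gen_docs & compile_b -> deploy_stage]; (12) [src_changed & link_bin -> format_ok]. New: lint_clean, deploy_stage, format_ok.
Round 3: (4) [deploy_stage -> cfg_changed]. New: cfg_changed.
Round 4: (8) [cfg_changed & lint_clean -> artifact_signed]. New: artifact_signed.
Round 5: (2) [link_bin & artifact_signed -> tag_release]. New: tag_release.
Round 6: (11) [tag_release & cfg_changed -> deploy_prod]. New: deploy_prod.
deploy_prod first appears in round 6.

6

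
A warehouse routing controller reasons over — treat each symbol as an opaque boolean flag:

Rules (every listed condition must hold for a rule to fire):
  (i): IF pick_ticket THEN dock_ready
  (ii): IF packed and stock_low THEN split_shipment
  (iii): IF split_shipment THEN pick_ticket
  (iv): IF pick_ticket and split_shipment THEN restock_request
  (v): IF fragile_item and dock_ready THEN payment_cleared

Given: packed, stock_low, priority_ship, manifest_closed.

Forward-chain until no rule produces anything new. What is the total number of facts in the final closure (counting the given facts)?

8

Round 1: (ii) [IF packed and stock_low THEN split_shipment]. New: split_shipment.
Round 2: (iii) [IF split_shipment THEN pick_ticket]. New: pick_ticket.
Round 3: (i) [IF pick_ticket THEN dock_ready]; (iv) [IF pick_ticket and split_shipment THEN restock_request]. New: dock_ready, restock_request.
Closure: {dock_ready, manifest_closed, packed, pick_ticket, priority_ship, restock_request, split_shipment, stock_low} — 8 facts.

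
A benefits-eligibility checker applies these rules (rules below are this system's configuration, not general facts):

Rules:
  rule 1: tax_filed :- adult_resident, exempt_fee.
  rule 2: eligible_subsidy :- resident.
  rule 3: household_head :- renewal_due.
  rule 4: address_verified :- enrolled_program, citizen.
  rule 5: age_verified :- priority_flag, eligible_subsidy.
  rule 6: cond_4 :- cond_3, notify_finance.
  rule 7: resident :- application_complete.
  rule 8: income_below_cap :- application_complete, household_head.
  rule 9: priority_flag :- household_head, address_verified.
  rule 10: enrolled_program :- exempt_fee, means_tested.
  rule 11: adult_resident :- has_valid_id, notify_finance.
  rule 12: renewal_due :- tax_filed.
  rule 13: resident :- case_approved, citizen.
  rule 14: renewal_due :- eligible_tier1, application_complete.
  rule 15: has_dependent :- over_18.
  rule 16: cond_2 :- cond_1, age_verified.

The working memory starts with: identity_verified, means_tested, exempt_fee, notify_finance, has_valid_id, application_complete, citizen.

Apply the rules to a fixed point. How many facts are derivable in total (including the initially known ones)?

18

[1] rule 7 [resident :- application_complete.]; rule 10 [enrolled_program :- exempt_fee, means_tested.]; rule 11 [adult_resident :- has_valid_id, notify_finance.]. ⇒ new: resident, enrolled_program, adult_resident.
[2] rule 1 [tax_filed :- adult_resident, exempt_fee.]; rule 2 [eligible_subsidy :- resident.]; rule 4 [address_verified :- enrolled_program, citizen.]. ⇒ new: tax_filed, eligible_subsidy, address_verified.
[3] rule 12 [renewal_due :- tax_filed.]. ⇒ new: renewal_due.
[4] rule 3 [household_head :- renewal_due.]. ⇒ new: household_head.
[5] rule 8 [income_below_cap :- application_complete, household_head.]; rule 9 [priority_flag :- household_head, address_verified.]. ⇒ new: income_below_cap, priority_flag.
[6] rule 5 [age_verified :- priority_flag, eligible_subsidy.]. ⇒ new: age_verified.
Closure: {address_verified, adult_resident, age_verified, application_complete, citizen, eligible_subsidy, enrolled_program, exempt_fee, has_valid_id, household_head, identity_verified, income_below_cap, means_tested, notify_finance, priority_flag, renewal_due, resident, tax_filed} — 18 facts.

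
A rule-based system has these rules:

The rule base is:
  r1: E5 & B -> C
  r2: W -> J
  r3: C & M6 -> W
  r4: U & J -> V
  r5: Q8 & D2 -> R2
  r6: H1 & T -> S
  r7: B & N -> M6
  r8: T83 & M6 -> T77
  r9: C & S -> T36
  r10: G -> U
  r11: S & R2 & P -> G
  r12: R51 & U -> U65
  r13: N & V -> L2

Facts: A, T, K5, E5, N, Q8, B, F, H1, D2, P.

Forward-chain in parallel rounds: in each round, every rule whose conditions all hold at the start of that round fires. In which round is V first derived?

Round 1: r1 [E5 & B -> C]; r5 [Q8 & D2 -> R2]; r6 [H1 & T -> S]; r7 [B & N -> M6]. Adds C, R2, S, M6.
Round 2: r3 [C & M6 -> W]; r9 [C & S -> T36]; r11 [S & R2 & P -> G]. Adds W, T36, G.
Round 3: r2 [W -> J]; r10 [G -> U]. Adds J, U.
Round 4: r4 [U & J -> V]. Adds V.
V first appears in round 4.

4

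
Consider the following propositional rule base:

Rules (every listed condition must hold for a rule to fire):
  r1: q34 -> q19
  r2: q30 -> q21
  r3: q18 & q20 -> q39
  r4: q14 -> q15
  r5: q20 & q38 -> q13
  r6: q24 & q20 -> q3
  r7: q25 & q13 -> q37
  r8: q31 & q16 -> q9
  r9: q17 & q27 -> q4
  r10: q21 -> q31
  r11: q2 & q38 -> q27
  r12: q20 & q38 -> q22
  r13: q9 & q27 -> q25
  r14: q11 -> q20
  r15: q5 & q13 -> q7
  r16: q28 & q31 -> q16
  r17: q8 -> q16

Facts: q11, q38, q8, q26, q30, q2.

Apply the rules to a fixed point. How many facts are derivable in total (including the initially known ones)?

Round 1: r2 [q30 -> q21]; r11 [q2 & q38 -> q27]; r14 [q11 -> q20]; r17 [q8 -> q16]. New: q21, q27, q20, q16.
Round 2: r5 [q20 & q38 -> q13]; r10 [q21 -> q31]; r12 [q20 & q38 -> q22]. New: q13, q31, q22.
Round 3: r8 [q31 & q16 -> q9]. New: q9.
Round 4: r13 [q9 & q27 -> q25]. New: q25.
Round 5: r7 [q25 & q13 -> q37]. New: q37.
Closure: {q11, q13, q16, q2, q20, q21, q22, q25, q26, q27, q30, q31, q37, q38, q8, q9} — 16 facts.

16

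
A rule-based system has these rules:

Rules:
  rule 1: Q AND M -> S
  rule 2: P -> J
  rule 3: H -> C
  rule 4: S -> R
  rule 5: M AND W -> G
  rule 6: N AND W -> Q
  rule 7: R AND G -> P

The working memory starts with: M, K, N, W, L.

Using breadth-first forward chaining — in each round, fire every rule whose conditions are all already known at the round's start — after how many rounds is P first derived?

4

Round 1: rule 5 [M AND W -> G]; rule 6 [N AND W -> Q]. Adds G, Q.
Round 2: rule 1 [Q AND M -> S]. Adds S.
Round 3: rule 4 [S -> R]. Adds R.
Round 4: rule 7 [R AND G -> P]. Adds P.
P first appears in round 4.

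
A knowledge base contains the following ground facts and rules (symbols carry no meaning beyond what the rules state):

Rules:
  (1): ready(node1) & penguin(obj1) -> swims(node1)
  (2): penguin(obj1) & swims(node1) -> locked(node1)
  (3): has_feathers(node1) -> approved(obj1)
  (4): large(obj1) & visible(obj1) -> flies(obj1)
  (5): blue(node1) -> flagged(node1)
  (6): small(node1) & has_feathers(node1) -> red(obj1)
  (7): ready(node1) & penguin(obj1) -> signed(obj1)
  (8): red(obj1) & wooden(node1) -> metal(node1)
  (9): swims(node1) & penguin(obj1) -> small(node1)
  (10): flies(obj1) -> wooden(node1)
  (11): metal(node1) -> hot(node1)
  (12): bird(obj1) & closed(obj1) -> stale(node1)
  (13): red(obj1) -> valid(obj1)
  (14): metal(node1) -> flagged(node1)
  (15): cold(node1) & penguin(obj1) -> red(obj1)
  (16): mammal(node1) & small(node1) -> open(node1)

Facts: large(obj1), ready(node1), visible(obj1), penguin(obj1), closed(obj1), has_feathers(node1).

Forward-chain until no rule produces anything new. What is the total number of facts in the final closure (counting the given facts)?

Round 1 — (1), (3), (4), (7), derive swims(node1), approved(obj1), flies(obj1), signed(obj1).
Round 2 — (2), (9), (10), derive locked(node1), small(node1), wooden(node1).
Round 3 — (6), derive red(obj1).
Round 4 — (8), (13), derive metal(node1), valid(obj1).
Round 5 — (11), (14), derive hot(node1), flagged(node1).
Closure: {approved(obj1), closed(obj1), flagged(node1), flies(obj1), has_feathers(node1), hot(node1), large(obj1), locked(node1), metal(node1), penguin(obj1), ready(node1), red(obj1), signed(obj1), small(node1), swims(node1), valid(obj1), visible(obj1), wooden(node1)} — 18 facts.

18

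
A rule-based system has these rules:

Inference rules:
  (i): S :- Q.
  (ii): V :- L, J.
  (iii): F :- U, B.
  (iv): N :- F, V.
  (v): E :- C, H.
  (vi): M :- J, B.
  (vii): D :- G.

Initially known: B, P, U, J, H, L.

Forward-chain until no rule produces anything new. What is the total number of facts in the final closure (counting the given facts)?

10

[1] (ii) [V :- L, J.]; (iii) [F :- U, B.]; (vi) [M :- J, B.]. ⇒ new: V, F, M.
[2] (iv) [N :- F, V.]. ⇒ new: N.
Closure: {B, F, H, J, L, M, N, P, U, V} — 10 facts.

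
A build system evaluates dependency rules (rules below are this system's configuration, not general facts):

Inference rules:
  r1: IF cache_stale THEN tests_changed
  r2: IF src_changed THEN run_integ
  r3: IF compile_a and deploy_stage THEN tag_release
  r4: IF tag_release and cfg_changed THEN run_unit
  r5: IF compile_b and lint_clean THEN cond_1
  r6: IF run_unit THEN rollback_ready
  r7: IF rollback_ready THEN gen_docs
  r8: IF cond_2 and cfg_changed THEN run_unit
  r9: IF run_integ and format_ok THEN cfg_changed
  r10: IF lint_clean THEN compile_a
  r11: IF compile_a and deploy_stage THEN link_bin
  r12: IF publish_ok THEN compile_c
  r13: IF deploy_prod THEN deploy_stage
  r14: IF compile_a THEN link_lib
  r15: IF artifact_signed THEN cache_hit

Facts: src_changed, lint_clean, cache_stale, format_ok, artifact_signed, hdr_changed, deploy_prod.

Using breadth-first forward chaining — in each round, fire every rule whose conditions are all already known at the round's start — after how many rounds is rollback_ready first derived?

4

[1] r1 [IF cache_stale THEN tests_changed]; r2 [IF src_changed THEN run_integ]; r10 [IF lint_clean THEN compile_a]; r13 [IF deploy_prod THEN deploy_stage]; r15 [IF artifact_signed THEN cache_hit]. ⇒ new: tests_changed, run_integ, compile_a, deploy_stage, cache_hit.
[2] r3 [IF compile_a and deploy_stage THEN tag_release]; r9 [IF run_integ and format_ok THEN cfg_changed]; r11 [IF compile_a and deploy_stage THEN link_bin]; r14 [IF compile_a THEN link_lib]. ⇒ new: tag_release, cfg_changed, link_bin, link_lib.
[3] r4 [IF tag_release and cfg_changed THEN run_unit]. ⇒ new: run_unit.
[4] r6 [IF run_unit THEN rollback_ready]. ⇒ new: rollback_ready.
rollback_ready first appears in round 4.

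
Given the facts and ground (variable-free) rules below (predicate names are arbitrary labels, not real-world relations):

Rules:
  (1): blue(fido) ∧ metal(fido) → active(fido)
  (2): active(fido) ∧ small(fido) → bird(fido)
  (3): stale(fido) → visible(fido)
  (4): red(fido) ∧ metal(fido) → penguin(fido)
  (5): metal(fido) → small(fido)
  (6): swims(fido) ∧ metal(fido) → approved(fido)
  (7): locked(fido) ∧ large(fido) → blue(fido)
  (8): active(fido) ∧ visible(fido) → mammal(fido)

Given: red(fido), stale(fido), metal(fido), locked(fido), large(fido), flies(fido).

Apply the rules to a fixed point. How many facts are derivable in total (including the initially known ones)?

13

Round 1 — (3), (4), (5), (7), derive visible(fido), penguin(fido), small(fido), blue(fido).
Round 2 — (1), derive active(fido).
Round 3 — (2), (8), derive bird(fido), mammal(fido).
Closure: {active(fido), bird(fido), blue(fido), flies(fido), large(fido), locked(fido), mammal(fido), metal(fido), penguin(fido), red(fido), small(fido), stale(fido), visible(fido)} — 13 facts.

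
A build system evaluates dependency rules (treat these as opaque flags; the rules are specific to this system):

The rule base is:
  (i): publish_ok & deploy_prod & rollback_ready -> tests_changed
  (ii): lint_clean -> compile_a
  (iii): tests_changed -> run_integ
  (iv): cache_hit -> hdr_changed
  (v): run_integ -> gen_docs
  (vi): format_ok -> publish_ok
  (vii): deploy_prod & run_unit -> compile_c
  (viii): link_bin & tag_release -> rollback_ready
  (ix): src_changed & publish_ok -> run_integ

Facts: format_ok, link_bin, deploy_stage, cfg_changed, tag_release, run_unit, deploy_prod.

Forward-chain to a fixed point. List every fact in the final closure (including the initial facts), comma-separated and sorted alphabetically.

cfg_changed, compile_c, deploy_prod, deploy_stage, format_ok, gen_docs, link_bin, publish_ok, rollback_ready, run_integ, run_unit, tag_release, tests_changed

Round 1 fires (vi), (vii), (viii), giving publish_ok, compile_c, rollback_ready.
Round 2 fires (i), giving tests_changed.
Round 3 fires (iii), giving run_integ.
Round 4 fires (v), giving gen_docs.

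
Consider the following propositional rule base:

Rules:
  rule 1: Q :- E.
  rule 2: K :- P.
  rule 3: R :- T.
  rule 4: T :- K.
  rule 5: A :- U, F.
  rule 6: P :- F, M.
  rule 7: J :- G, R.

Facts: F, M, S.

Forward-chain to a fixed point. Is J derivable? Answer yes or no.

Round 1: rule 6 [P :- F, M.]. New: P.
Round 2: rule 2 [K :- P.]. New: K.
Round 3: rule 4 [T :- K.]. New: T.
Round 4: rule 3 [R :- T.]. New: R.
Fixed point reached. J is concluded only by rule 7; rule 7 needs G (never derived).

no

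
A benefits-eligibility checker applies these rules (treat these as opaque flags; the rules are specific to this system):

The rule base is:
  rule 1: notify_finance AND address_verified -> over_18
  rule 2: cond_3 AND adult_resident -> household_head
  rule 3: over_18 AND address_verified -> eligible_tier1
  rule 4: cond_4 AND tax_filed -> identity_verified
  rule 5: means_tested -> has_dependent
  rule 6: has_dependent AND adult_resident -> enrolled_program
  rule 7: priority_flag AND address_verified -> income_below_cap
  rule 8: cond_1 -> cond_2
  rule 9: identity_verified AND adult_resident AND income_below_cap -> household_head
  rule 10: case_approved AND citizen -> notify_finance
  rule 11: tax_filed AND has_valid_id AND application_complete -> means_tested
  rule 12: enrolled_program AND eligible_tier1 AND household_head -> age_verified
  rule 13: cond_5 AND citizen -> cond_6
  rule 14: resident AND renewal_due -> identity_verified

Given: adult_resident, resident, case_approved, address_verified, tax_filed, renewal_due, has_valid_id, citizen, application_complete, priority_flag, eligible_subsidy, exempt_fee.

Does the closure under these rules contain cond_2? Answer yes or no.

Round 1: rule 7 [priority_flag AND address_verified -> income_below_cap]; rule 10 [case_approved AND citizen -> notify_finance]; rule 11 [tax_filed AND has_valid_id AND application_complete -> means_tested]; rule 14 [resident AND renewal_due -> identity_verified]. Adds income_below_cap, notify_finance, means_tested, identity_verified.
Round 2: rule 1 [notify_finance AND address_verified -> over_18]; rule 5 [means_tested -> has_dependent]; rule 9 [identity_verified AND adult_resident AND income_below_cap -> household_head]. Adds over_18, has_dependent, household_head.
Round 3: rule 3 [over_18 AND address_verified -> eligible_tier1]; rule 6 [has_dependent AND adult_resident -> enrolled_program]. Adds eligible_tier1, enrolled_program.
Round 4: rule 12 [enrolled_program AND eligible_tier1 AND household_head -> age_verified]. Adds age_verified.
Fixed point reached. cond_2 is concluded only by rule 8; rule 8 needs cond_1 (never derived).

no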